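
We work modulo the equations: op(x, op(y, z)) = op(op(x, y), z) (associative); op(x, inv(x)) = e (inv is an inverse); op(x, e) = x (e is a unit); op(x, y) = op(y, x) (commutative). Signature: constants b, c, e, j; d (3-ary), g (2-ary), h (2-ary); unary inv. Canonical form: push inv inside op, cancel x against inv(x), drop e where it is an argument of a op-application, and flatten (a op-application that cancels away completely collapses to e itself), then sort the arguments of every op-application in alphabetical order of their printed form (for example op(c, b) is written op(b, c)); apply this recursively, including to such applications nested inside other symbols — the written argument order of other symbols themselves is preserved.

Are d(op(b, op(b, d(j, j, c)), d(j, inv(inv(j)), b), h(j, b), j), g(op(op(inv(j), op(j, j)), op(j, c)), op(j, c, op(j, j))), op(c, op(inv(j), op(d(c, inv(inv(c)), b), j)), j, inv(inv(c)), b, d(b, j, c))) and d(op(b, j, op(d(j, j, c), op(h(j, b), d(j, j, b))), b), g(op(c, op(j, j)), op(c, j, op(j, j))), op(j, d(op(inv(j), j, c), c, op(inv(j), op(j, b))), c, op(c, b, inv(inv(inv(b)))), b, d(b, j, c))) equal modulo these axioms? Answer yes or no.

Answer: yes — both canonical forms are d(op(b, b, d(j, j, b), d(j, j, c), h(j, b), j), g(op(c, j, j), op(c, j, j, j)), op(b, c, c, d(b, j, c), d(c, c, b), j))

Derivation:
Left:  d(op(b, op(b, d(j, j, c)), d(j, inv(inv(j)), b), h(j, b), j), g(op(op(inv(j), op(j, j)), op(j, c)), op(j, c, op(j, j))), op(c, op(inv(j), op(d(c, inv(inv(c)), b), j)), j, inv(inv(c)), b, d(b, j, c)))
  Focus inside:  op(c, op(inv(j), op(d(c, inv(inv(c)), b), j)), j, inv(inv(c)), b, d(b, j, c))
  Push inv inside:  distribute inv over op and collapse double inv
  Combine occurrences:  op(c, c, j, d(c, c, b), b, d(b, j, c))
  Sort:  op(b, c, c, d(b, j, c), d(c, c, b), j)
  Rebuild:  d(op(b, b, d(j, j, b), d(j, j, c), h(j, b), j), g(op(c, j, j), op(c, j, j, j)), op(b, c, c, d(b, j, c), d(c, c, b), j))
Right:  d(op(b, j, op(d(j, j, c), op(h(j, b), d(j, j, b))), b), g(op(c, op(j, j)), op(c, j, op(j, j))), op(j, d(op(inv(j), j, c), c, op(inv(j), op(j, b))), c, op(c, b, inv(inv(inv(b)))), b, d(b, j, c)))
  Descend into:  op(j, d(op(inv(j), j, c), c, op(inv(j), op(j, b))), c, op(c, b, inv(inv(inv(b)))), b, d(b, j, c))
  Push inv inside:  distribute inv over op and collapse double inv
  Collect terms:  op(j, d(c, c, b), c, c, b, d(b, j, c))
  Order the arguments:  op(b, c, c, d(b, j, c), d(c, c, b), j)
  Put back:  d(op(b, b, d(j, j, b), d(j, j, c), h(j, b), j), g(op(c, j, j), op(c, j, j, j)), op(b, c, c, d(b, j, c), d(c, c, b), j))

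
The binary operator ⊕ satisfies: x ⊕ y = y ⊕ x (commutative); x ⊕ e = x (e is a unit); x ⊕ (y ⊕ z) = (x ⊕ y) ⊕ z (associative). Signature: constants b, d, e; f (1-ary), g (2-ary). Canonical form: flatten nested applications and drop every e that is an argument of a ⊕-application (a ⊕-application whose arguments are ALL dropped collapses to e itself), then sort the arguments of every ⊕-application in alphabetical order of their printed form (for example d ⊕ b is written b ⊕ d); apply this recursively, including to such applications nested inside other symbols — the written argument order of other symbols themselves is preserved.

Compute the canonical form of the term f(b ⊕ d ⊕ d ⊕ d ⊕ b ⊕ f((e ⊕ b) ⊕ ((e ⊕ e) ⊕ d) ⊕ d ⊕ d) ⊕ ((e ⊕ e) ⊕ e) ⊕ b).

Answer: f(b ⊕ b ⊕ b ⊕ d ⊕ d ⊕ d ⊕ f(b ⊕ d ⊕ d ⊕ d))

Derivation:
Descend into:  b ⊕ d ⊕ d ⊕ d ⊕ b ⊕ f((e ⊕ b) ⊕ ((e ⊕ e) ⊕ d) ⊕ d ⊕ d) ⊕ ((e ⊕ e) ⊕ e) ⊕ b
Un-nest:  b ⊕ d ⊕ d ⊕ d ⊕ b ⊕ f((e ⊕ b) ⊕ ((e ⊕ e) ⊕ d) ⊕ d ⊕ d) ⊕ e ⊕ e ⊕ e ⊕ b
Inside:  f((e ⊕ b) ⊕ ((e ⊕ e) ⊕ d) ⊕ d ⊕ d)  →  f(b ⊕ d ⊕ d ⊕ d)
Drop the unit:  drop e (×3)
Order the arguments:  b ⊕ b ⊕ b ⊕ d ⊕ d ⊕ d ⊕ f(b ⊕ d ⊕ d ⊕ d)
Put back:  f(b ⊕ b ⊕ b ⊕ d ⊕ d ⊕ d ⊕ f(b ⊕ d ⊕ d ⊕ d))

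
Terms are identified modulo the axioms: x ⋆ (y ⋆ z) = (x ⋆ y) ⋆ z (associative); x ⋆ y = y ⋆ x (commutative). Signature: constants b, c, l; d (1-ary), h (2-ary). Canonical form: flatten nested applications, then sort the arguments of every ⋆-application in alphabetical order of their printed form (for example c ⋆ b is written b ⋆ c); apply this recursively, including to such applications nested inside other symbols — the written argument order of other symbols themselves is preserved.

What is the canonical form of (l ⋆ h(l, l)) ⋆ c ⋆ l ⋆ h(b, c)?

Merge nested applications:  l ⋆ h(l, l) ⋆ c ⋆ l ⋆ h(b, c)
Order the arguments:  c ⋆ h(b, c) ⋆ h(l, l) ⋆ l ⋆ l

Answer: c ⋆ h(b, c) ⋆ h(l, l) ⋆ l ⋆ l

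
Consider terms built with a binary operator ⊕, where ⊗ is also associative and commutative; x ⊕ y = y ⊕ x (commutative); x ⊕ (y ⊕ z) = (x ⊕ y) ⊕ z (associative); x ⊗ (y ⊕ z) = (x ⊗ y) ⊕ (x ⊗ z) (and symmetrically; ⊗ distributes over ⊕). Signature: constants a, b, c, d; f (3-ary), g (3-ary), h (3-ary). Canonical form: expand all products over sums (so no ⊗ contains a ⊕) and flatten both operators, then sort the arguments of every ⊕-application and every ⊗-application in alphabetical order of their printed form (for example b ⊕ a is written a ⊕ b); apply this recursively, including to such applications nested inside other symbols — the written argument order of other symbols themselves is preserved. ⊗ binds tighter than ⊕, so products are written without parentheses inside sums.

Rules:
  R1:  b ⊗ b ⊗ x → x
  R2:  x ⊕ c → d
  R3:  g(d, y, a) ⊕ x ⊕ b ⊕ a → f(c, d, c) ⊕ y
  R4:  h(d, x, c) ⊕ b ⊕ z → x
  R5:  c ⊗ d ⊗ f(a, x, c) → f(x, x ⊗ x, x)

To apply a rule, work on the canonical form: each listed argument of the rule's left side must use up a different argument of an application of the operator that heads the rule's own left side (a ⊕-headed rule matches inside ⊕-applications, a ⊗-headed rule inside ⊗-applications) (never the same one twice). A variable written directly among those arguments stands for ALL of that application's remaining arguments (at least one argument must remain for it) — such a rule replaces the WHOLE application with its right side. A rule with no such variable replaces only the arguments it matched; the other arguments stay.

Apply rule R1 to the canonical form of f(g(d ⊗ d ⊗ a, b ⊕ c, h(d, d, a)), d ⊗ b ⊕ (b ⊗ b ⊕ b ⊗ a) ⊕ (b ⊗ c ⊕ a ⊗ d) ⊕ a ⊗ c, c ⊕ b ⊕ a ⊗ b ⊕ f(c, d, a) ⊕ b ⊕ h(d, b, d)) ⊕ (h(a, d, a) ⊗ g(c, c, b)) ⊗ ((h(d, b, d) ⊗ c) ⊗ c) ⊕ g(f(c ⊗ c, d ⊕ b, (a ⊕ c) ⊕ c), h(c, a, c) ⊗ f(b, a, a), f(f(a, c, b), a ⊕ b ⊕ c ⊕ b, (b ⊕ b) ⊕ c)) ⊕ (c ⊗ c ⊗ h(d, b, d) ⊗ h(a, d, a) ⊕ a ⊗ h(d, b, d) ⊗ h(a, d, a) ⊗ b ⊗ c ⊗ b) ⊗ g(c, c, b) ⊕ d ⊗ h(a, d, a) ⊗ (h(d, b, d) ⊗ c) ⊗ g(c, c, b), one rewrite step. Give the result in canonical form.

Canonical form:  a ⊗ b ⊗ b ⊗ c ⊗ g(c, c, b) ⊗ h(a, d, a) ⊗ h(d, b, d) ⊕ c ⊗ c ⊗ g(c, c, b) ⊗ h(a, d, a) ⊗ h(d, b, d) ⊕ c ⊗ c ⊗ g(c, c, b) ⊗ h(a, d, a) ⊗ h(d, b, d) ⊕ c ⊗ d ⊗ g(c, c, b) ⊗ h(a, d, a) ⊗ h(d, b, d) ⊕ f(g(a ⊗ d ⊗ d, b ⊕ c, h(d, d, a)), a ⊗ b ⊕ a ⊗ c ⊕ a ⊗ d ⊕ b ⊗ b ⊕ b ⊗ c ⊕ b ⊗ d, a ⊗ b ⊕ b ⊕ b ⊕ c ⊕ f(c, d, a) ⊕ h(d, b, d)) ⊕ g(f(c ⊗ c, b ⊕ d, a ⊕ c ⊕ c), f(b, a, a) ⊗ h(c, a, c), f(f(a, c, b), a ⊕ b ⊕ b ⊕ c, b ⊕ b ⊕ c))
Match R1:  consume b, b;  x := a ⊗ c ⊗ g(c, c, b) ⊗ h(a, d, a) ⊗ h(d, b, d)
Every leftover argument binds to the variable; the entire application is replaced.
Giving:  a ⊗ c ⊗ g(c, c, b) ⊗ h(a, d, a) ⊗ h(d, b, d) ⊕ c ⊗ c ⊗ g(c, c, b) ⊗ h(a, d, a) ⊗ h(d, b, d) ⊕ c ⊗ c ⊗ g(c, c, b) ⊗ h(a, d, a) ⊗ h(d, b, d) ⊕ c ⊗ d ⊗ g(c, c, b) ⊗ h(a, d, a) ⊗ h(d, b, d) ⊕ f(g(a ⊗ d ⊗ d, b ⊕ c, h(d, d, a)), a ⊗ b ⊕ a ⊗ c ⊕ a ⊗ d ⊕ b ⊗ b ⊕ b ⊗ c ⊕ b ⊗ d, a ⊗ b ⊕ b ⊕ b ⊕ c ⊕ f(c, d, a) ⊕ h(d, b, d)) ⊕ g(f(c ⊗ c, b ⊕ d, a ⊕ c ⊕ c), f(b, a, a) ⊗ h(c, a, c), f(f(a, c, b), a ⊕ b ⊕ b ⊕ c, b ⊕ b ⊕ c))

Answer: a ⊗ c ⊗ g(c, c, b) ⊗ h(a, d, a) ⊗ h(d, b, d) ⊕ c ⊗ c ⊗ g(c, c, b) ⊗ h(a, d, a) ⊗ h(d, b, d) ⊕ c ⊗ c ⊗ g(c, c, b) ⊗ h(a, d, a) ⊗ h(d, b, d) ⊕ c ⊗ d ⊗ g(c, c, b) ⊗ h(a, d, a) ⊗ h(d, b, d) ⊕ f(g(a ⊗ d ⊗ d, b ⊕ c, h(d, d, a)), a ⊗ b ⊕ a ⊗ c ⊕ a ⊗ d ⊕ b ⊗ b ⊕ b ⊗ c ⊕ b ⊗ d, a ⊗ b ⊕ b ⊕ b ⊕ c ⊕ f(c, d, a) ⊕ h(d, b, d)) ⊕ g(f(c ⊗ c, b ⊕ d, a ⊕ c ⊕ c), f(b, a, a) ⊗ h(c, a, c), f(f(a, c, b), a ⊕ b ⊕ b ⊕ c, b ⊕ b ⊕ c))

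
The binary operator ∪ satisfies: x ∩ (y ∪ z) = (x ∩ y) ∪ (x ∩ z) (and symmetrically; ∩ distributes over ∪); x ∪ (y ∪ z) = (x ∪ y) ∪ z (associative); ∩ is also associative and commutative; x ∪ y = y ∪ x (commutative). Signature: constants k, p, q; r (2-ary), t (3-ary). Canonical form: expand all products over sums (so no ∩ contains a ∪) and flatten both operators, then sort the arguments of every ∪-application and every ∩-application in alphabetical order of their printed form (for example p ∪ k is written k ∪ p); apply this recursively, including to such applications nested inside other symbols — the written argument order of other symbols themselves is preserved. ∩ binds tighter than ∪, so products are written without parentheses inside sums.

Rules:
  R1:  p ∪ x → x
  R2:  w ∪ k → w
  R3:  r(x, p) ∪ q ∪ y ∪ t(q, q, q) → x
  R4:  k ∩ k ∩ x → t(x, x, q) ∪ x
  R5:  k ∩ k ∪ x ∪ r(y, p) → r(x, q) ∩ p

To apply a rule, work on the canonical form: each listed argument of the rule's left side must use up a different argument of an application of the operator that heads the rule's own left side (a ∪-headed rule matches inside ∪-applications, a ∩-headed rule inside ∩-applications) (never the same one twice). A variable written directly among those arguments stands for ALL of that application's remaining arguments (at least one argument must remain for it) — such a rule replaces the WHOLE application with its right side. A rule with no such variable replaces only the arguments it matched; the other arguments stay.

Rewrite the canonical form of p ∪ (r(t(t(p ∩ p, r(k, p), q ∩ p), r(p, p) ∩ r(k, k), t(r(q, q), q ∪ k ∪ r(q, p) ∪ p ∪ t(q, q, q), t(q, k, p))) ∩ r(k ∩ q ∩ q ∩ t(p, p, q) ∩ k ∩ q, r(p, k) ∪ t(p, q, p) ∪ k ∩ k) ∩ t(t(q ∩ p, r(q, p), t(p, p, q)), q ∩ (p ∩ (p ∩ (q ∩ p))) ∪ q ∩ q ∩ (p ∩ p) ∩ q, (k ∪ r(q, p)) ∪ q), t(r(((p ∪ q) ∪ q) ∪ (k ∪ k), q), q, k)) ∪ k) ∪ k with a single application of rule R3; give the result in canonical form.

Canonical form:  k ∪ k ∪ p ∪ r(r(k ∩ k ∩ q ∩ q ∩ q ∩ t(p, p, q), k ∩ k ∪ r(p, k) ∪ t(p, q, p)) ∩ t(t(p ∩ p, r(k, p), p ∩ q), r(k, k) ∩ r(p, p), t(r(q, q), k ∪ p ∪ q ∪ r(q, p) ∪ t(q, q, q), t(q, k, p))) ∩ t(t(p ∩ q, r(q, p), t(p, p, q)), p ∩ p ∩ p ∩ q ∩ q ∪ p ∩ p ∩ q ∩ q ∩ q, k ∪ q ∪ r(q, p)), t(r(k ∪ k ∪ p ∪ q ∪ q, q), q, k))
R3 matches:  uses q, r(q, p), t(q, q, q);  x := q, y := k ∪ p
The extension variable absorbs all remaining arguments, so the whole application is rewritten.
New term:  k ∪ k ∪ p ∪ r(r(k ∩ k ∩ q ∩ q ∩ q ∩ t(p, p, q), k ∩ k ∪ r(p, k) ∪ t(p, q, p)) ∩ t(t(p ∩ p, r(k, p), p ∩ q), r(k, k) ∩ r(p, p), t(r(q, q), q, t(q, k, p))) ∩ t(t(p ∩ q, r(q, p), t(p, p, q)), p ∩ p ∩ p ∩ q ∩ q ∪ p ∩ p ∩ q ∩ q ∩ q, k ∪ q ∪ r(q, p)), t(r(k ∪ k ∪ p ∪ q ∪ q, q), q, k))

Answer: k ∪ k ∪ p ∪ r(r(k ∩ k ∩ q ∩ q ∩ q ∩ t(p, p, q), k ∩ k ∪ r(p, k) ∪ t(p, q, p)) ∩ t(t(p ∩ p, r(k, p), p ∩ q), r(k, k) ∩ r(p, p), t(r(q, q), q, t(q, k, p))) ∩ t(t(p ∩ q, r(q, p), t(p, p, q)), p ∩ p ∩ p ∩ q ∩ q ∪ p ∩ p ∩ q ∩ q ∩ q, k ∪ q ∪ r(q, p)), t(r(k ∪ k ∪ p ∪ q ∪ q, q), q, k))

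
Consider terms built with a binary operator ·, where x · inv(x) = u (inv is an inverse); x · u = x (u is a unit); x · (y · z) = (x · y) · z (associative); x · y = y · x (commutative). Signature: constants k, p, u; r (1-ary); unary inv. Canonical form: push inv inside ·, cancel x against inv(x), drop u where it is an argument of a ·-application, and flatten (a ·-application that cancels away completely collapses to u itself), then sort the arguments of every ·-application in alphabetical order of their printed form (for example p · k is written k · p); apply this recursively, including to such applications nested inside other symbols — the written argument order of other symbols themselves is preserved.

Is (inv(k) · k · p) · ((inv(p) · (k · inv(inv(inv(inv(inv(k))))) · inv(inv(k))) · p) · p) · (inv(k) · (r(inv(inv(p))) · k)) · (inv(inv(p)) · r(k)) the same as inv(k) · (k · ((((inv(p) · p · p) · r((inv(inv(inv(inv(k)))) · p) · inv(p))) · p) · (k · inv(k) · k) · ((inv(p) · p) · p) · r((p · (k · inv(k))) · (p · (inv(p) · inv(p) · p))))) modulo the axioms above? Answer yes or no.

Answer: yes — both canonical forms are k · p · p · p · r(k) · r(p)

Derivation:
Left:  (inv(k) · k · p) · ((inv(p) · (k · inv(inv(inv(inv(inv(k))))) · inv(inv(k))) · p) · p) · (inv(k) · (r(inv(inv(p))) · k)) · (inv(inv(p)) · r(k))
  Push inv inside:  distribute inv over · and collapse double inv
  Collect:  k · p · p · p · r(p) · r(k)
  Sort arguments:  k · p · p · p · r(k) · r(p)
Right:  inv(k) · (k · ((((inv(p) · p · p) · r((inv(inv(inv(inv(k)))) · p) · inv(p))) · p) · (k · inv(k) · k) · ((inv(p) · p) · p) · r((p · (k · inv(k))) · (p · (inv(p) · inv(p) · p)))))
  Push inv inside:  distribute inv over · and collapse double inv
  Collect terms:  k · p · p · p · r(k) · r(p)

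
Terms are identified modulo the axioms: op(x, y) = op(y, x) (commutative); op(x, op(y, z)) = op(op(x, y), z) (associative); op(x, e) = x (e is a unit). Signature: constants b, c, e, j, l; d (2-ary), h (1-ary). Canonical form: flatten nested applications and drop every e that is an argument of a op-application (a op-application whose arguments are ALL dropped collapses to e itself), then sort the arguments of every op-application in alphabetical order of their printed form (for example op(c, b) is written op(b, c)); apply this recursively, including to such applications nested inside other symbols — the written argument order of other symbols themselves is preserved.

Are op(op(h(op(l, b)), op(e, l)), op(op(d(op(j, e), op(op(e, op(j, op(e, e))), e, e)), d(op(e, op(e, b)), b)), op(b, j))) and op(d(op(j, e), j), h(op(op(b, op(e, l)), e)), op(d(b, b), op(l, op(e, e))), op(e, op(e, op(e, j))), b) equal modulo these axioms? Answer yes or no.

Left:  op(op(h(op(l, b)), op(e, l)), op(op(d(op(j, e), op(op(e, op(j, op(e, e))), e, e)), d(op(e, op(e, b)), b)), op(b, j)))
  Un-nest:  op(h(op(l, b)), e, l, d(op(j, e), op(op(e, op(j, op(e, e))), e, e)), d(op(e, op(e, b)), b), b, j)
  Canonicalize subterm:  h(op(l, b))  →  h(op(b, l))
  Inside:  d(op(j, e), op(op(e, op(j, op(e, e))), e, e))  →  d(j, j)
  Canonicalize subterm:  d(op(e, op(e, b)), b)  →  d(b, b)
  Unit:  drop e
  Sort:  op(b, d(b, b), d(j, j), h(op(b, l)), j, l)
Right:  op(d(op(j, e), j), h(op(op(b, op(e, l)), e)), op(d(b, b), op(l, op(e, e))), op(e, op(e, op(e, j))), b)
  Merge nested applications:  op(d(op(j, e), j), h(op(op(b, op(e, l)), e)), d(b, b), l, e, e, e, e, e, j, b)
  Simplify inside:  d(op(j, e), j)  →  d(j, j)
  Inside:  h(op(op(b, op(e, l)), e))  →  h(op(b, l))
  Unit:  drop e (×5)
  Order the arguments:  op(b, d(b, b), d(j, j), h(op(b, l)), j, l)

Answer: yes — both canonical forms are op(b, d(b, b), d(j, j), h(op(b, l)), j, l)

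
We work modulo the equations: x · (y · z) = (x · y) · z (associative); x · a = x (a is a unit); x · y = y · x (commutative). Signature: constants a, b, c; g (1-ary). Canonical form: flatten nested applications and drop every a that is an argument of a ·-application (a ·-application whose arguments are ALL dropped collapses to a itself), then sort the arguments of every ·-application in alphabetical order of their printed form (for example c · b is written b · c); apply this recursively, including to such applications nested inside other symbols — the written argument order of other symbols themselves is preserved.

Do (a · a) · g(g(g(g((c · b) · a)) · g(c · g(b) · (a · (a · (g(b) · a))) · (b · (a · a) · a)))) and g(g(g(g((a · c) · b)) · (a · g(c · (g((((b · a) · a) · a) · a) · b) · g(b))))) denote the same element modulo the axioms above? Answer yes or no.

Left:  (a · a) · g(g(g(g((c · b) · a)) · g(c · g(b) · (a · (a · (g(b) · a))) · (b · (a · a) · a))))
  Merge nested applications:  a · a · g(g(g(g((c · b) · a)) · g(c · g(b) · (a · (a · (g(b) · a))) · (b · (a · a) · a))))
  Simplify inside:  g(g(g(g((c · b) · a)) · g(c · g(b) · (a · (a · (g(b) · a))) · (b · (a · a) · a))))  →  g(g(g(b · c · g(b) · g(b)) · g(g(b · c))))
  Unit:  drop a (×2)
  Sort:  g(g(g(b · c · g(b) · g(b)) · g(g(b · c))))
Right:  g(g(g(g((a · c) · b)) · (a · g(c · (g((((b · a) · a) · a) · a) · b) · g(b)))))
  Focus inside:  g(g((a · c) · b)) · (a · g(c · (g((((b · a) · a) · a) · a) · b) · g(b)))
  Merge nested applications:  g(g((a · c) · b)) · a · g(c · (g((((b · a) · a) · a) · a) · b) · g(b))
  Inside:  g(g((a · c) · b))  →  g(g(b · c))
  Inside:  g(c · (g((((b · a) · a) · a) · a) · b) · g(b))  →  g(b · c · g(b) · g(b))
  Drop the unit:  drop a
  Sort arguments:  g(b · c · g(b) · g(b)) · g(g(b · c))
  Rebuild:  g(g(g(b · c · g(b) · g(b)) · g(g(b · c))))

Answer: yes — both canonical forms are g(g(g(b · c · g(b) · g(b)) · g(g(b · c))))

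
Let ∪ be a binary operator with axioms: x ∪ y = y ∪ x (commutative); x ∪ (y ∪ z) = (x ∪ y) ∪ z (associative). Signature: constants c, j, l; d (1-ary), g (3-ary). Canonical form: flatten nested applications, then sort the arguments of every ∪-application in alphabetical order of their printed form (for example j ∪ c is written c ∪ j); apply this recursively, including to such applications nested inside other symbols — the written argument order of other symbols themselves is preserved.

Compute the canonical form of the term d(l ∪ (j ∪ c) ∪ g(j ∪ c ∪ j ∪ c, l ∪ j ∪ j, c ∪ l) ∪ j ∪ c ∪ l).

Focus inside:  l ∪ (j ∪ c) ∪ g(j ∪ c ∪ j ∪ c, l ∪ j ∪ j, c ∪ l) ∪ j ∪ c ∪ l
Flatten:  l ∪ j ∪ c ∪ g(j ∪ c ∪ j ∪ c, l ∪ j ∪ j, c ∪ l) ∪ j ∪ c ∪ l
Inside:  g(j ∪ c ∪ j ∪ c, l ∪ j ∪ j, c ∪ l)  →  g(c ∪ c ∪ j ∪ j, j ∪ j ∪ l, c ∪ l)
Sort:  c ∪ c ∪ g(c ∪ c ∪ j ∪ j, j ∪ j ∪ l, c ∪ l) ∪ j ∪ j ∪ l ∪ l
Reassemble:  d(c ∪ c ∪ g(c ∪ c ∪ j ∪ j, j ∪ j ∪ l, c ∪ l) ∪ j ∪ j ∪ l ∪ l)

Answer: d(c ∪ c ∪ g(c ∪ c ∪ j ∪ j, j ∪ j ∪ l, c ∪ l) ∪ j ∪ j ∪ l ∪ l)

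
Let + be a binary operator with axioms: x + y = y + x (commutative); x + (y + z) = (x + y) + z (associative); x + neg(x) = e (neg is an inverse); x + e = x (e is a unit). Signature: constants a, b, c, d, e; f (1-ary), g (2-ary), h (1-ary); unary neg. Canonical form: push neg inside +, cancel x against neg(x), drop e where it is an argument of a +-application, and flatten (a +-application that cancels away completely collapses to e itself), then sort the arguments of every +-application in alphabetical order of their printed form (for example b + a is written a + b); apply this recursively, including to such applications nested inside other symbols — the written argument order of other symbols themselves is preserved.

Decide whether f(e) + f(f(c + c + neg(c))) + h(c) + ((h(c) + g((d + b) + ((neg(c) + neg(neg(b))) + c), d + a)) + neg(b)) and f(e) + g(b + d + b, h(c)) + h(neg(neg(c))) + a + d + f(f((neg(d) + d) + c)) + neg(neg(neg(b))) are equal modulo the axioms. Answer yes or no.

Left:  f(e) + f(f(c + c + neg(c))) + h(c) + ((h(c) + g((d + b) + ((neg(c) + neg(neg(b))) + c), d + a)) + neg(b))
  Push neg inside:  distribute neg over + and collapse double neg
  Combine occurrences:  f(e) + f(f(c)) + h(c) + h(c) + g(b + b + d, a + d) + neg(b)
  Sort:  f(e) + f(f(c)) + g(b + b + d, a + d) + h(c) + h(c) + neg(b)
Right:  f(e) + g(b + d + b, h(c)) + h(neg(neg(c))) + a + d + f(f((neg(d) + d) + c)) + neg(neg(neg(b)))
  Push neg inside:  distribute neg over + and collapse double neg
  Combine occurrences:  f(e) + g(b + b + d, h(c)) + h(c) + a + d + f(f(c)) + neg(b)
  Sort:  a + d + f(e) + f(f(c)) + g(b + b + d, h(c)) + h(c) + neg(b)

Answer: no — f(e) + f(f(c)) + g(b + b + d, a + d) + h(c) + h(c) + neg(b) vs a + d + f(e) + f(f(c)) + g(b + b + d, h(c)) + h(c) + neg(b)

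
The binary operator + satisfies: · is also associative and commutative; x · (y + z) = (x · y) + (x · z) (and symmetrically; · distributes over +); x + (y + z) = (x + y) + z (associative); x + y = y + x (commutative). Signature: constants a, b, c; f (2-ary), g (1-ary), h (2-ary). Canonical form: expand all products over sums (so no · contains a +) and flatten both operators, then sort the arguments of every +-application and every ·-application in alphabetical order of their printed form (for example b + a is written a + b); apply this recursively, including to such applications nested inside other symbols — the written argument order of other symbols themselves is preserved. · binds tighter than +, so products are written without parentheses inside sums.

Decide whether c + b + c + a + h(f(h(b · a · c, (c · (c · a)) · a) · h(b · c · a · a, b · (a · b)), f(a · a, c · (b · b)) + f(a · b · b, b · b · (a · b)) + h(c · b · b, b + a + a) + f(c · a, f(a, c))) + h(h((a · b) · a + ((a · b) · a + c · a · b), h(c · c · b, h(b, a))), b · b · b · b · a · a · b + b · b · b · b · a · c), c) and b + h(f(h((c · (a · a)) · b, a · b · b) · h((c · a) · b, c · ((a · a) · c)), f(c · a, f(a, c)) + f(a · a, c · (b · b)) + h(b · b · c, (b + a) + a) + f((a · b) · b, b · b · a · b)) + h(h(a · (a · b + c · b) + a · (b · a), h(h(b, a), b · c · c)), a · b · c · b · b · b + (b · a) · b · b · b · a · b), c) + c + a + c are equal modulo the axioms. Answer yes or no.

Answer: no — a + b + c + c + h(f(h(a · a · b · c, a · b · b) · h(a · b · c, a · a · c · c), f(a · a, b · b · c) + f(a · b · b, a · b · b · b) + f(a · c, f(a, c)) + h(b · b · c, a + a + b)) + h(h(a · a · b + a · a · b + a · b · c, h(b · c · c, h(b, a))), a · a · b · b · b · b · b + a · b · b · b · b · c), c) vs a + b + c + c + h(f(h(a · a · b · c, a · b · b) · h(a · b · c, a · a · c · c), f(a · a, b · b · c) + f(a · b · b, a · b · b · b) + f(a · c, f(a, c)) + h(b · b · c, a + a + b)) + h(h(a · a · b + a · a · b + a · b · c, h(h(b, a), b · c · c)), a · a · b · b · b · b · b + a · b · b · b · b · c), c)

Derivation:
Left:  c + b + c + a + h(f(h(b · a · c, (c · (c · a)) · a) · h(b · c · a · a, b · (a · b)), f(a · a, c · (b · b)) + f(a · b · b, b · b · (a · b)) + h(c · b · b, b + a + a) + f(c · a, f(a, c))) + h(h((a · b) · a + ((a · b) · a + c · a · b), h(c · c · b, h(b, a))), b · b · b · b · a · a · b + b · b · b · b · a · c), c)
  Flatten:  c + b + c + a + h(f(h(a · a · b · c, a · b · b) · h(a · b · c, a · a · c · c), f(a · a, b · b · c) + f(a · b · b, a · b · b · b) + f(a · c, f(a, c)) + h(b · b · c, a + a + b)) + h(h(a · a · b + a · a · b + a · b · c, h(b · c · c, h(b, a))), a · a · b · b · b · b · b + a · b · b · b · b · c), c)
  Sort arguments:  a + b + c + c + h(f(h(a · a · b · c, a · b · b) · h(a · b · c, a · a · c · c), f(a · a, b · b · c) + f(a · b · b, a · b · b · b) + f(a · c, f(a, c)) + h(b · b · c, a + a + b)) + h(h(a · a · b + a · a · b + a · b · c, h(b · c · c, h(b, a))), a · a · b · b · b · b · b + a · b · b · b · b · c), c)
Right:  b + h(f(h((c · (a · a)) · b, a · b · b) · h((c · a) · b, c · ((a · a) · c)), f(c · a, f(a, c)) + f(a · a, c · (b · b)) + h(b · b · c, (b + a) + a) + f((a · b) · b, b · b · a · b)) + h(h(a · (a · b + c · b) + a · (b · a), h(h(b, a), b · c · c)), a · b · c · b · b · b + (b · a) · b · b · b · a · b), c) + c + a + c
  Expand:  b + h(f(h(a · a · b · c, a · b · b) · h(a · b · c, a · a · c · c), f(a · a, b · b · c) + f(a · b · b, a · b · b · b) + f(a · c, f(a, c)) + h(b · b · c, a + a + b)) + h(h(a · a · b + a · a · b + a · b · c, h(h(b, a), b · c · c)), a · a · b · b · b · b · b + a · b · b · b · b · c), c) + c + a + c
  Sort:  a + b + c + c + h(f(h(a · a · b · c, a · b · b) · h(a · b · c, a · a · c · c), f(a · a, b · b · c) + f(a · b · b, a · b · b · b) + f(a · c, f(a, c)) + h(b · b · c, a + a + b)) + h(h(a · a · b + a · a · b + a · b · c, h(h(b, a), b · c · c)), a · a · b · b · b · b · b + a · b · b · b · b · c), c)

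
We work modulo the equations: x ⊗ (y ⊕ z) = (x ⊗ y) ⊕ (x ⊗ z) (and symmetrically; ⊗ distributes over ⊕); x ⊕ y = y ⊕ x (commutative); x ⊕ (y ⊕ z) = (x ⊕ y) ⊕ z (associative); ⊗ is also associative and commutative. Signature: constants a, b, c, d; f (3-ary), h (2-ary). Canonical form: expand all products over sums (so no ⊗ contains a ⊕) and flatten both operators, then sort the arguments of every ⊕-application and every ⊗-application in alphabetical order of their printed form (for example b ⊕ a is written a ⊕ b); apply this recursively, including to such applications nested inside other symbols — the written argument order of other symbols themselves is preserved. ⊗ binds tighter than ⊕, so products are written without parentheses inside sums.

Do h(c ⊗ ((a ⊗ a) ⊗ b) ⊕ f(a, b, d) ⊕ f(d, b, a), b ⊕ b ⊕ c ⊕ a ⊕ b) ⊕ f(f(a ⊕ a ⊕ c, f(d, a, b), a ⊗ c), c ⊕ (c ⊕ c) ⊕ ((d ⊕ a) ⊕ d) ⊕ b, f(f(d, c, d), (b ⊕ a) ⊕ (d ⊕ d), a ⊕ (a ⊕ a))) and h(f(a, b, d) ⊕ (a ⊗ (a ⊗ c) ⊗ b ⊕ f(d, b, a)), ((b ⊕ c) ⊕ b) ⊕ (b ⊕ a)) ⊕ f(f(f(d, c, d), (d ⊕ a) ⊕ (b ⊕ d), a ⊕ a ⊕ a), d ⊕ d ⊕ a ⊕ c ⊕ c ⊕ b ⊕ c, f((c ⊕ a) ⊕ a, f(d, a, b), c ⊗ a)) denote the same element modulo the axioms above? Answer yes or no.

Left:  h(c ⊗ ((a ⊗ a) ⊗ b) ⊕ f(a, b, d) ⊕ f(d, b, a), b ⊕ b ⊕ c ⊕ a ⊕ b) ⊕ f(f(a ⊕ a ⊕ c, f(d, a, b), a ⊗ c), c ⊕ (c ⊕ c) ⊕ ((d ⊕ a) ⊕ d) ⊕ b, f(f(d, c, d), (b ⊕ a) ⊕ (d ⊕ d), a ⊕ (a ⊕ a)))
  Flatten:  h(a ⊗ a ⊗ b ⊗ c ⊕ f(a, b, d) ⊕ f(d, b, a), a ⊕ b ⊕ b ⊕ b ⊕ c) ⊕ f(f(a ⊕ a ⊕ c, f(d, a, b), a ⊗ c), a ⊕ b ⊕ c ⊕ c ⊕ c ⊕ d ⊕ d, f(f(d, c, d), a ⊕ b ⊕ d ⊕ d, a ⊕ a ⊕ a))
  Sort arguments:  f(f(a ⊕ a ⊕ c, f(d, a, b), a ⊗ c), a ⊕ b ⊕ c ⊕ c ⊕ c ⊕ d ⊕ d, f(f(d, c, d), a ⊕ b ⊕ d ⊕ d, a ⊕ a ⊕ a)) ⊕ h(a ⊗ a ⊗ b ⊗ c ⊕ f(a, b, d) ⊕ f(d, b, a), a ⊕ b ⊕ b ⊕ b ⊕ c)
Right:  h(f(a, b, d) ⊕ (a ⊗ (a ⊗ c) ⊗ b ⊕ f(d, b, a)), ((b ⊕ c) ⊕ b) ⊕ (b ⊕ a)) ⊕ f(f(f(d, c, d), (d ⊕ a) ⊕ (b ⊕ d), a ⊕ a ⊕ a), d ⊕ d ⊕ a ⊕ c ⊕ c ⊕ b ⊕ c, f((c ⊕ a) ⊕ a, f(d, a, b), c ⊗ a))
  Merge nested applications:  h(a ⊗ a ⊗ b ⊗ c ⊕ f(a, b, d) ⊕ f(d, b, a), a ⊕ b ⊕ b ⊕ b ⊕ c) ⊕ f(f(f(d, c, d), a ⊕ b ⊕ d ⊕ d, a ⊕ a ⊕ a), a ⊕ b ⊕ c ⊕ c ⊕ c ⊕ d ⊕ d, f(a ⊕ a ⊕ c, f(d, a, b), a ⊗ c))
  Sort arguments:  f(f(f(d, c, d), a ⊕ b ⊕ d ⊕ d, a ⊕ a ⊕ a), a ⊕ b ⊕ c ⊕ c ⊕ c ⊕ d ⊕ d, f(a ⊕ a ⊕ c, f(d, a, b), a ⊗ c)) ⊕ h(a ⊗ a ⊗ b ⊗ c ⊕ f(a, b, d) ⊕ f(d, b, a), a ⊕ b ⊕ b ⊕ b ⊕ c)

Answer: no — f(f(a ⊕ a ⊕ c, f(d, a, b), a ⊗ c), a ⊕ b ⊕ c ⊕ c ⊕ c ⊕ d ⊕ d, f(f(d, c, d), a ⊕ b ⊕ d ⊕ d, a ⊕ a ⊕ a)) ⊕ h(a ⊗ a ⊗ b ⊗ c ⊕ f(a, b, d) ⊕ f(d, b, a), a ⊕ b ⊕ b ⊕ b ⊕ c) vs f(f(f(d, c, d), a ⊕ b ⊕ d ⊕ d, a ⊕ a ⊕ a), a ⊕ b ⊕ c ⊕ c ⊕ c ⊕ d ⊕ d, f(a ⊕ a ⊕ c, f(d, a, b), a ⊗ c)) ⊕ h(a ⊗ a ⊗ b ⊗ c ⊕ f(a, b, d) ⊕ f(d, b, a), a ⊕ b ⊕ b ⊕ b ⊕ c)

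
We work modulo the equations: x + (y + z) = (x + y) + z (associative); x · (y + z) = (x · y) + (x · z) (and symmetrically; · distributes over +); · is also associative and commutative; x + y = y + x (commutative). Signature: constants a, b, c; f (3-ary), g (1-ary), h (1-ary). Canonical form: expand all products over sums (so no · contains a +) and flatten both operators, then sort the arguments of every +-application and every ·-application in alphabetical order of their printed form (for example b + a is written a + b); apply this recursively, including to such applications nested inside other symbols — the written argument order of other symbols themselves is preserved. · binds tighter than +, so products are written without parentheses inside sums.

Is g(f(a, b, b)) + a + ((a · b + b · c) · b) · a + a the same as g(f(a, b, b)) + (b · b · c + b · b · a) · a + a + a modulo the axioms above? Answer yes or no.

Answer: yes — both canonical forms are a + a + a · a · b · b + a · b · b · c + g(f(a, b, b))

Derivation:
Left:  g(f(a, b, b)) + a + ((a · b + b · c) · b) · a + a
  Expand:  g(f(a, b, b)) + a + a · a · b · b + a · b · b · c + a
  Sort:  a + a + a · a · b · b + a · b · b · c + g(f(a, b, b))
Right:  g(f(a, b, b)) + (b · b · c + b · b · a) · a + a + a
  Expand:  g(f(a, b, b)) + a · b · b · c + a · a · b · b + a + a
  Sort arguments:  a + a + a · a · b · b + a · b · b · c + g(f(a, b, b))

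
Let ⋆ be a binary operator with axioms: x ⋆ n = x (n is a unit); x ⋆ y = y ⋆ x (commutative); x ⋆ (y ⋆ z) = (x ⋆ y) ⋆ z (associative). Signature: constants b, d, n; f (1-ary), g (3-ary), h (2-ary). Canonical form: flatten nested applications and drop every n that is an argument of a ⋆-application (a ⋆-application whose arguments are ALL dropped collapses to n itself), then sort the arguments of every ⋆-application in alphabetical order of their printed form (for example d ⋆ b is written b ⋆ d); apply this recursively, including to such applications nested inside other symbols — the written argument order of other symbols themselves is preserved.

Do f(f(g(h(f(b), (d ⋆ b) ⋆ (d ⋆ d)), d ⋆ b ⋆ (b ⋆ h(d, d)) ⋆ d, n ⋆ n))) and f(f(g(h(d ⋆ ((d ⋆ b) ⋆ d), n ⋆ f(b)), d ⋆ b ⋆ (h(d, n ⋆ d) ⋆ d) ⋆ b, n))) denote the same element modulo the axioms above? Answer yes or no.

Answer: no — f(f(g(h(f(b), b ⋆ d ⋆ d ⋆ d), b ⋆ b ⋆ d ⋆ d ⋆ h(d, d), n))) vs f(f(g(h(b ⋆ d ⋆ d ⋆ d, f(b)), b ⋆ b ⋆ d ⋆ d ⋆ h(d, d), n)))

Derivation:
Left:  f(f(g(h(f(b), (d ⋆ b) ⋆ (d ⋆ d)), d ⋆ b ⋆ (b ⋆ h(d, d)) ⋆ d, n ⋆ n)))
  Descend into:  d ⋆ b ⋆ (b ⋆ h(d, d)) ⋆ d
  Flatten:  d ⋆ b ⋆ b ⋆ h(d, d) ⋆ d
  Sort arguments:  b ⋆ b ⋆ d ⋆ d ⋆ h(d, d)
  Rebuild:  f(f(g(h(f(b), b ⋆ d ⋆ d ⋆ d), b ⋆ b ⋆ d ⋆ d ⋆ h(d, d), n)))
Right:  f(f(g(h(d ⋆ ((d ⋆ b) ⋆ d), n ⋆ f(b)), d ⋆ b ⋆ (h(d, n ⋆ d) ⋆ d) ⋆ b, n)))
  Descend into:  d ⋆ b ⋆ (h(d, n ⋆ d) ⋆ d) ⋆ b
  Flatten:  d ⋆ b ⋆ h(d, n ⋆ d) ⋆ d ⋆ b
  Canonicalize subterm:  h(d, n ⋆ d)  →  h(d, d)
  Sort:  b ⋆ b ⋆ d ⋆ d ⋆ h(d, d)
  Put back:  f(f(g(h(b ⋆ d ⋆ d ⋆ d, f(b)), b ⋆ b ⋆ d ⋆ d ⋆ h(d, d), n)))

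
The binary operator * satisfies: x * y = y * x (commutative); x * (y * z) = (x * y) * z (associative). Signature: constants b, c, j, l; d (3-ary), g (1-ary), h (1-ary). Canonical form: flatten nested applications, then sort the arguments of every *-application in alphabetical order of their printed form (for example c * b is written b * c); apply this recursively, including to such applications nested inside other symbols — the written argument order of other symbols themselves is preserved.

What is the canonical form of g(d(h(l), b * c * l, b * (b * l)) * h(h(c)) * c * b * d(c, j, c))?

Descend into:  d(h(l), b * c * l, b * (b * l)) * h(h(c)) * c * b * d(c, j, c)
Canonicalize subterm:  d(h(l), b * c * l, b * (b * l))  →  d(h(l), b * c * l, b * b * l)
Sort arguments:  b * c * d(c, j, c) * d(h(l), b * c * l, b * b * l) * h(h(c))
Reassemble:  g(b * c * d(c, j, c) * d(h(l), b * c * l, b * b * l) * h(h(c)))

Answer: g(b * c * d(c, j, c) * d(h(l), b * c * l, b * b * l) * h(h(c)))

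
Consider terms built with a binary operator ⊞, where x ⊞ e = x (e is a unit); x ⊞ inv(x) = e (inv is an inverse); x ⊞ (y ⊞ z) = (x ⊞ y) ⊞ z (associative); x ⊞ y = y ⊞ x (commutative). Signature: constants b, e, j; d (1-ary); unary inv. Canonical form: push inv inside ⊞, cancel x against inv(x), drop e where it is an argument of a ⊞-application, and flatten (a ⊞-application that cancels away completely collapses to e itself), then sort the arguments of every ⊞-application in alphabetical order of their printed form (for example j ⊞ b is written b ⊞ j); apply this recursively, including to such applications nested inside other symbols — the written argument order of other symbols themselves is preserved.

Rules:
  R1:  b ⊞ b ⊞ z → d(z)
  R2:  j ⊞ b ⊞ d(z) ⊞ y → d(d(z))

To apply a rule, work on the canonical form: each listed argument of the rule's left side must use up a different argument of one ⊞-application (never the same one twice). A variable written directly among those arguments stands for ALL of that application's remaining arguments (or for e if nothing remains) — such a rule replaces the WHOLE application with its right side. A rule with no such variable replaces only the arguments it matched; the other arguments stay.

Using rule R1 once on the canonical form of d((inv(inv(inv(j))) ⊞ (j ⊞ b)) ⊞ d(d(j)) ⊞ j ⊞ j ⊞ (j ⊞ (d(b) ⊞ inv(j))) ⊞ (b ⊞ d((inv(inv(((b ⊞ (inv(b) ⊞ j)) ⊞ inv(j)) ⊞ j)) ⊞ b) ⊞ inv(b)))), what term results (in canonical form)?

Answer: d(d(d(b) ⊞ d(d(j)) ⊞ d(j) ⊞ j ⊞ j))

Derivation:
Canonical form:  d(b ⊞ b ⊞ d(b) ⊞ d(d(j)) ⊞ d(j) ⊞ j ⊞ j)
Apply R1:  consuming b, b;  z := d(b) ⊞ d(d(j)) ⊞ d(j) ⊞ j ⊞ j
Every leftover argument binds to the variable; the entire application is replaced.
Giving:  d(d(d(b) ⊞ d(d(j)) ⊞ d(j) ⊞ j ⊞ j))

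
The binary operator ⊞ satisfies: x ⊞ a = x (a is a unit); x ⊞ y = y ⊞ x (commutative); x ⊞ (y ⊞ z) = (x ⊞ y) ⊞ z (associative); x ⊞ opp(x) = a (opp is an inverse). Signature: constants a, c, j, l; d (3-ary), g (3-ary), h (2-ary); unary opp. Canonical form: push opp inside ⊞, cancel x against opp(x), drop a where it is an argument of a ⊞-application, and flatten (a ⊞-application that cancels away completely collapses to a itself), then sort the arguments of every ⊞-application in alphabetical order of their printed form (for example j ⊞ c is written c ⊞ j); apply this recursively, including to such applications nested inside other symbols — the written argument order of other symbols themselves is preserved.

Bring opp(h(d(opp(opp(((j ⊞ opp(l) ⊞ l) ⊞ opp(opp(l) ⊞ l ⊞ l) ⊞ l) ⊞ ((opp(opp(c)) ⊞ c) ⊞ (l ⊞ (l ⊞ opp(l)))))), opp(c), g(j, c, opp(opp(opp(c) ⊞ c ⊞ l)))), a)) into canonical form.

Answer: opp(h(d(c ⊞ c ⊞ j ⊞ l, opp(c), g(j, c, l)), a))

Derivation:
Push opp inside:  distribute opp over ⊞ and collapse double opp
Combine occurrences:  opp(h(d(c ⊞ c ⊞ j ⊞ l, opp(c), g(j, c, l)), a))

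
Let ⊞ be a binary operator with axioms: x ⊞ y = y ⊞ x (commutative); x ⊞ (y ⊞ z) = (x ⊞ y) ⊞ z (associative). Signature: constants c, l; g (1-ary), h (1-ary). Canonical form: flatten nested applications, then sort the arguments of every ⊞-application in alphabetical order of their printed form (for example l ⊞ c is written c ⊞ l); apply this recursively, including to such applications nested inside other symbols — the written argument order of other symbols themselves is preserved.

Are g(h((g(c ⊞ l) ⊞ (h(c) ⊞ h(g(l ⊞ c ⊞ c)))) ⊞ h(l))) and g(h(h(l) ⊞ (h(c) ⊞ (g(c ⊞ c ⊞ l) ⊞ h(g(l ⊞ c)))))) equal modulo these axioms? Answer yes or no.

Left:  g(h((g(c ⊞ l) ⊞ (h(c) ⊞ h(g(l ⊞ c ⊞ c)))) ⊞ h(l)))
  Focus inside:  (g(c ⊞ l) ⊞ (h(c) ⊞ h(g(l ⊞ c ⊞ c)))) ⊞ h(l)
  Flatten:  g(c ⊞ l) ⊞ h(c) ⊞ h(g(l ⊞ c ⊞ c)) ⊞ h(l)
  Simplify inside:  h(g(l ⊞ c ⊞ c))  →  h(g(c ⊞ c ⊞ l))
  Order the arguments:  g(c ⊞ l) ⊞ h(c) ⊞ h(g(c ⊞ c ⊞ l)) ⊞ h(l)
  Put back:  g(h(g(c ⊞ l) ⊞ h(c) ⊞ h(g(c ⊞ c ⊞ l)) ⊞ h(l)))
Right:  g(h(h(l) ⊞ (h(c) ⊞ (g(c ⊞ c ⊞ l) ⊞ h(g(l ⊞ c))))))
  Work inside:  h(l) ⊞ (h(c) ⊞ (g(c ⊞ c ⊞ l) ⊞ h(g(l ⊞ c))))
  Merge nested applications:  h(l) ⊞ h(c) ⊞ g(c ⊞ c ⊞ l) ⊞ h(g(l ⊞ c))
  Inside:  h(g(l ⊞ c))  →  h(g(c ⊞ l))
  Sort arguments:  g(c ⊞ c ⊞ l) ⊞ h(c) ⊞ h(g(c ⊞ l)) ⊞ h(l)
  Put back:  g(h(g(c ⊞ c ⊞ l) ⊞ h(c) ⊞ h(g(c ⊞ l)) ⊞ h(l)))

Answer: no — g(h(g(c ⊞ l) ⊞ h(c) ⊞ h(g(c ⊞ c ⊞ l)) ⊞ h(l))) vs g(h(g(c ⊞ c ⊞ l) ⊞ h(c) ⊞ h(g(c ⊞ l)) ⊞ h(l)))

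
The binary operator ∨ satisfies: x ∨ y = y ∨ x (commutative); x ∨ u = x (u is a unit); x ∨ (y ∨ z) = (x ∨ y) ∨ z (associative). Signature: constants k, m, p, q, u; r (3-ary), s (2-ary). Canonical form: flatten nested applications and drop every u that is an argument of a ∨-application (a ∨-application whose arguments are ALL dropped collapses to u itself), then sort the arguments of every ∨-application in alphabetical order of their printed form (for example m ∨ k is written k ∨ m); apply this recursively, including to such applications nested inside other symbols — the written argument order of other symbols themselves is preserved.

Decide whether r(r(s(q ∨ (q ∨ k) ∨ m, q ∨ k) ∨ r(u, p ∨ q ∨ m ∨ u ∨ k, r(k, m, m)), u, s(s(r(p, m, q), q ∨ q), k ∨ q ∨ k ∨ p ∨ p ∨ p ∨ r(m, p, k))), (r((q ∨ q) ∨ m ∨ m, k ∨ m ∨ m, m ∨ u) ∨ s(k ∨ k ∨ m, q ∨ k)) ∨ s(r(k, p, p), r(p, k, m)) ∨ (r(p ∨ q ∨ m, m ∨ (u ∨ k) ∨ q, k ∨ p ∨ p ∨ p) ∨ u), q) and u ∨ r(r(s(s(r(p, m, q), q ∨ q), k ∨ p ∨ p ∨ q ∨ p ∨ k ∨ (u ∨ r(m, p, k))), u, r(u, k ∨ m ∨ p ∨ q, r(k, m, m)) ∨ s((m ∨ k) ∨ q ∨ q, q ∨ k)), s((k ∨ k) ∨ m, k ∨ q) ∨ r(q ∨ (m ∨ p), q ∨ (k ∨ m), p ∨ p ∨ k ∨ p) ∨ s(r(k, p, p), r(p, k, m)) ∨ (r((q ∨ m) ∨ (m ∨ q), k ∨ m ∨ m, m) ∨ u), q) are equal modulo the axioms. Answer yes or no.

Answer: no — r(r(r(u, k ∨ m ∨ p ∨ q, r(k, m, m)) ∨ s(k ∨ m ∨ q ∨ q, k ∨ q), u, s(s(r(p, m, q), q ∨ q), k ∨ k ∨ p ∨ p ∨ p ∨ q ∨ r(m, p, k))), r(m ∨ m ∨ q ∨ q, k ∨ m ∨ m, m) ∨ r(m ∨ p ∨ q, k ∨ m ∨ q, k ∨ p ∨ p ∨ p) ∨ s(k ∨ k ∨ m, k ∨ q) ∨ s(r(k, p, p), r(p, k, m)), q) vs r(r(s(s(r(p, m, q), q ∨ q), k ∨ k ∨ p ∨ p ∨ p ∨ q ∨ r(m, p, k)), u, r(u, k ∨ m ∨ p ∨ q, r(k, m, m)) ∨ s(k ∨ m ∨ q ∨ q, k ∨ q)), r(m ∨ m ∨ q ∨ q, k ∨ m ∨ m, m) ∨ r(m ∨ p ∨ q, k ∨ m ∨ q, k ∨ p ∨ p ∨ p) ∨ s(k ∨ k ∨ m, k ∨ q) ∨ s(r(k, p, p), r(p, k, m)), q)

Derivation:
Left:  r(r(s(q ∨ (q ∨ k) ∨ m, q ∨ k) ∨ r(u, p ∨ q ∨ m ∨ u ∨ k, r(k, m, m)), u, s(s(r(p, m, q), q ∨ q), k ∨ q ∨ k ∨ p ∨ p ∨ p ∨ r(m, p, k))), (r((q ∨ q) ∨ m ∨ m, k ∨ m ∨ m, m ∨ u) ∨ s(k ∨ k ∨ m, q ∨ k)) ∨ s(r(k, p, p), r(p, k, m)) ∨ (r(p ∨ q ∨ m, m ∨ (u ∨ k) ∨ q, k ∨ p ∨ p ∨ p) ∨ u), q)
  Work inside:  (r((q ∨ q) ∨ m ∨ m, k ∨ m ∨ m, m ∨ u) ∨ s(k ∨ k ∨ m, q ∨ k)) ∨ s(r(k, p, p), r(p, k, m)) ∨ (r(p ∨ q ∨ m, m ∨ (u ∨ k) ∨ q, k ∨ p ∨ p ∨ p) ∨ u)
  Merge nested applications:  r((q ∨ q) ∨ m ∨ m, k ∨ m ∨ m, m ∨ u) ∨ s(k ∨ k ∨ m, q ∨ k) ∨ s(r(k, p, p), r(p, k, m)) ∨ r(p ∨ q ∨ m, m ∨ (u ∨ k) ∨ q, k ∨ p ∨ p ∨ p) ∨ u
  Simplify inside:  r((q ∨ q) ∨ m ∨ m, k ∨ m ∨ m, m ∨ u)  →  r(m ∨ m ∨ q ∨ q, k ∨ m ∨ m, m)
  Canonicalize subterm:  s(k ∨ k ∨ m, q ∨ k)  →  s(k ∨ k ∨ m, k ∨ q)
  Inside:  r(p ∨ q ∨ m, m ∨ (u ∨ k) ∨ q, k ∨ p ∨ p ∨ p)  →  r(m ∨ p ∨ q, k ∨ m ∨ q, k ∨ p ∨ p ∨ p)
  Units out:  drop u
  Sort arguments:  r(m ∨ m ∨ q ∨ q, k ∨ m ∨ m, m) ∨ r(m ∨ p ∨ q, k ∨ m ∨ q, k ∨ p ∨ p ∨ p) ∨ s(k ∨ k ∨ m, k ∨ q) ∨ s(r(k, p, p), r(p, k, m))
  Rebuild:  r(r(r(u, k ∨ m ∨ p ∨ q, r(k, m, m)) ∨ s(k ∨ m ∨ q ∨ q, k ∨ q), u, s(s(r(p, m, q), q ∨ q), k ∨ k ∨ p ∨ p ∨ p ∨ q ∨ r(m, p, k))), r(m ∨ m ∨ q ∨ q, k ∨ m ∨ m, m) ∨ r(m ∨ p ∨ q, k ∨ m ∨ q, k ∨ p ∨ p ∨ p) ∨ s(k ∨ k ∨ m, k ∨ q) ∨ s(r(k, p, p), r(p, k, m)), q)
Right:  u ∨ r(r(s(s(r(p, m, q), q ∨ q), k ∨ p ∨ p ∨ q ∨ p ∨ k ∨ (u ∨ r(m, p, k))), u, r(u, k ∨ m ∨ p ∨ q, r(k, m, m)) ∨ s((m ∨ k) ∨ q ∨ q, q ∨ k)), s((k ∨ k) ∨ m, k ∨ q) ∨ r(q ∨ (m ∨ p), q ∨ (k ∨ m), p ∨ p ∨ k ∨ p) ∨ s(r(k, p, p), r(p, k, m)) ∨ (r((q ∨ m) ∨ (m ∨ q), k ∨ m ∨ m, m) ∨ u), q)
  Inside:  r(r(s(s(r(p, m, q), q ∨ q), k ∨ p ∨ p ∨ q ∨ p ∨ k ∨ (u ∨ r(m, p, k))), u, r(u, k ∨ m ∨ p ∨ q, r(k, m, m)) ∨ s((m ∨ k) ∨ q ∨ q, q ∨ k)), s((k ∨ k) ∨ m, k ∨ q) ∨ r(q ∨ (m ∨ p), q ∨ (k ∨ m), p ∨ p ∨ k ∨ p) ∨ s(r(k, p, p), r(p, k, m)) ∨ (r((q ∨ m) ∨ (m ∨ q), k ∨ m ∨ m, m) ∨ u), q)  →  r(r(s(s(r(p, m, q), q ∨ q), k ∨ k ∨ p ∨ p ∨ p ∨ q ∨ r(m, p, k)), u, r(u, k ∨ m ∨ p ∨ q, r(k, m, m)) ∨ s(k ∨ m ∨ q ∨ q, k ∨ q)), r(m ∨ m ∨ q ∨ q, k ∨ m ∨ m, m) ∨ r(m ∨ p ∨ q, k ∨ m ∨ q, k ∨ p ∨ p ∨ p) ∨ s(k ∨ k ∨ m, k ∨ q) ∨ s(r(k, p, p), r(p, k, m)), q)
  Unit:  drop u
  Order the arguments:  r(r(s(s(r(p, m, q), q ∨ q), k ∨ k ∨ p ∨ p ∨ p ∨ q ∨ r(m, p, k)), u, r(u, k ∨ m ∨ p ∨ q, r(k, m, m)) ∨ s(k ∨ m ∨ q ∨ q, k ∨ q)), r(m ∨ m ∨ q ∨ q, k ∨ m ∨ m, m) ∨ r(m ∨ p ∨ q, k ∨ m ∨ q, k ∨ p ∨ p ∨ p) ∨ s(k ∨ k ∨ m, k ∨ q) ∨ s(r(k, p, p), r(p, k, m)), q)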